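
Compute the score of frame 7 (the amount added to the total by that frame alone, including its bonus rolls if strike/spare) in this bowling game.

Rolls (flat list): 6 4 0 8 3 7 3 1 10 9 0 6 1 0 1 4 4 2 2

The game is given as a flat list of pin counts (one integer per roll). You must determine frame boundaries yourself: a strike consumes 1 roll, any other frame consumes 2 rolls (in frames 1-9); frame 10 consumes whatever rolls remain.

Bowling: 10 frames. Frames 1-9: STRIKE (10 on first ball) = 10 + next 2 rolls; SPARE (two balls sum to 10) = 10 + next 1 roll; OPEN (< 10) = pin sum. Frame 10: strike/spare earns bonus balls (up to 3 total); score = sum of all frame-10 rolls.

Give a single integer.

Frame 1: SPARE (6+4=10). 10 + next roll (0) = 10. Cumulative: 10
Frame 2: OPEN (0+8=8). Cumulative: 18
Frame 3: SPARE (3+7=10). 10 + next roll (3) = 13. Cumulative: 31
Frame 4: OPEN (3+1=4). Cumulative: 35
Frame 5: STRIKE. 10 + next two rolls (9+0) = 19. Cumulative: 54
Frame 6: OPEN (9+0=9). Cumulative: 63
Frame 7: OPEN (6+1=7). Cumulative: 70
Frame 8: OPEN (0+1=1). Cumulative: 71
Frame 9: OPEN (4+4=8). Cumulative: 79

Answer: 7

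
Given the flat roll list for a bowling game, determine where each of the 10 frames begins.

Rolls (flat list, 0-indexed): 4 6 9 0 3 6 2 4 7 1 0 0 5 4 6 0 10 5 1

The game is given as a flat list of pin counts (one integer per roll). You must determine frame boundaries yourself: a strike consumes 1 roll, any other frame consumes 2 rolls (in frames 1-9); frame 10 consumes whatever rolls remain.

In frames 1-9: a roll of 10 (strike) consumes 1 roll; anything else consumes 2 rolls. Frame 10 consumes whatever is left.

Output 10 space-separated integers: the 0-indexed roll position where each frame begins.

Answer: 0 2 4 6 8 10 12 14 16 17

Derivation:
Frame 1 starts at roll index 0: rolls=4,6 (sum=10), consumes 2 rolls
Frame 2 starts at roll index 2: rolls=9,0 (sum=9), consumes 2 rolls
Frame 3 starts at roll index 4: rolls=3,6 (sum=9), consumes 2 rolls
Frame 4 starts at roll index 6: rolls=2,4 (sum=6), consumes 2 rolls
Frame 5 starts at roll index 8: rolls=7,1 (sum=8), consumes 2 rolls
Frame 6 starts at roll index 10: rolls=0,0 (sum=0), consumes 2 rolls
Frame 7 starts at roll index 12: rolls=5,4 (sum=9), consumes 2 rolls
Frame 8 starts at roll index 14: rolls=6,0 (sum=6), consumes 2 rolls
Frame 9 starts at roll index 16: roll=10 (strike), consumes 1 roll
Frame 10 starts at roll index 17: 2 remaining rolls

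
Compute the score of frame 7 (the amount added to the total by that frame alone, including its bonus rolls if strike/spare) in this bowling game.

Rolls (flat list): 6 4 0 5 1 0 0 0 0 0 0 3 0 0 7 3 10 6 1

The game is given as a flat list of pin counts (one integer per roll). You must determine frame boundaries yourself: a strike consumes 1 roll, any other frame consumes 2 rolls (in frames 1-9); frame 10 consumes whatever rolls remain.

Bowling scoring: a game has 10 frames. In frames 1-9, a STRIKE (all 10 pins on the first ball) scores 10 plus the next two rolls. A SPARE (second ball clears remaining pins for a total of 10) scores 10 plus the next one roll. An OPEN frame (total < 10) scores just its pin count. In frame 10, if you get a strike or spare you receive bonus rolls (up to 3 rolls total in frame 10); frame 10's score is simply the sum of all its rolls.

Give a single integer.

Frame 1: SPARE (6+4=10). 10 + next roll (0) = 10. Cumulative: 10
Frame 2: OPEN (0+5=5). Cumulative: 15
Frame 3: OPEN (1+0=1). Cumulative: 16
Frame 4: OPEN (0+0=0). Cumulative: 16
Frame 5: OPEN (0+0=0). Cumulative: 16
Frame 6: OPEN (0+3=3). Cumulative: 19
Frame 7: OPEN (0+0=0). Cumulative: 19
Frame 8: SPARE (7+3=10). 10 + next roll (10) = 20. Cumulative: 39
Frame 9: STRIKE. 10 + next two rolls (6+1) = 17. Cumulative: 56

Answer: 0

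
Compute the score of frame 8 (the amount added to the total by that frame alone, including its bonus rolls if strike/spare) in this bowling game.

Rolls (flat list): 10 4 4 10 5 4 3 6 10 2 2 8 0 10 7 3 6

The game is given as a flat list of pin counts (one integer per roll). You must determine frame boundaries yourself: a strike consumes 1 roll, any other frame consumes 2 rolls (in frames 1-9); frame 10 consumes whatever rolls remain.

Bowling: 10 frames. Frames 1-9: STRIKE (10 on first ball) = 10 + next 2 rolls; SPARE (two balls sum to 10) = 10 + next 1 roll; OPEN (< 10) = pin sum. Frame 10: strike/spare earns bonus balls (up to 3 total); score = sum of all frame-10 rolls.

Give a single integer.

Frame 1: STRIKE. 10 + next two rolls (4+4) = 18. Cumulative: 18
Frame 2: OPEN (4+4=8). Cumulative: 26
Frame 3: STRIKE. 10 + next two rolls (5+4) = 19. Cumulative: 45
Frame 4: OPEN (5+4=9). Cumulative: 54
Frame 5: OPEN (3+6=9). Cumulative: 63
Frame 6: STRIKE. 10 + next two rolls (2+2) = 14. Cumulative: 77
Frame 7: OPEN (2+2=4). Cumulative: 81
Frame 8: OPEN (8+0=8). Cumulative: 89
Frame 9: STRIKE. 10 + next two rolls (7+3) = 20. Cumulative: 109
Frame 10: SPARE. Sum of all frame-10 rolls (7+3+6) = 16. Cumulative: 125

Answer: 8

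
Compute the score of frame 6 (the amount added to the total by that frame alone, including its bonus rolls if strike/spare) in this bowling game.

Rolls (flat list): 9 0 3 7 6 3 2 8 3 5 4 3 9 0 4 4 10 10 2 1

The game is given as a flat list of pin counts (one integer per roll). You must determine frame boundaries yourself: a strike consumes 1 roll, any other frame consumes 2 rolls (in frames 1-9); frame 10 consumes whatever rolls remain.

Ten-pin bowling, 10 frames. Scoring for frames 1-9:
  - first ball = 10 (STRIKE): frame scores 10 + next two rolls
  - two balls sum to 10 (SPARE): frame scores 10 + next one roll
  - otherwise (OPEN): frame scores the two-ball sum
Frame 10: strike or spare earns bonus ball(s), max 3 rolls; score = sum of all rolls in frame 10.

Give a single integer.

Frame 1: OPEN (9+0=9). Cumulative: 9
Frame 2: SPARE (3+7=10). 10 + next roll (6) = 16. Cumulative: 25
Frame 3: OPEN (6+3=9). Cumulative: 34
Frame 4: SPARE (2+8=10). 10 + next roll (3) = 13. Cumulative: 47
Frame 5: OPEN (3+5=8). Cumulative: 55
Frame 6: OPEN (4+3=7). Cumulative: 62
Frame 7: OPEN (9+0=9). Cumulative: 71
Frame 8: OPEN (4+4=8). Cumulative: 79

Answer: 7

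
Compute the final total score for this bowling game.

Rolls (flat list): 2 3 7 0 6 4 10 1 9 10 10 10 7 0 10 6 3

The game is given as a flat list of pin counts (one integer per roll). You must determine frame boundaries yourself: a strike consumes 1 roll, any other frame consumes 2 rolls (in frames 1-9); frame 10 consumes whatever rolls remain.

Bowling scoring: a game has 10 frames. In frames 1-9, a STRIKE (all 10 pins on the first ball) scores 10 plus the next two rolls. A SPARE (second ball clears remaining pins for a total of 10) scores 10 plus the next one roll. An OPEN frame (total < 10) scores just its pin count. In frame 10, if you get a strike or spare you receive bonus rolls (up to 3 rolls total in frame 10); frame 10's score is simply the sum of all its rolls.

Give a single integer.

Answer: 172

Derivation:
Frame 1: OPEN (2+3=5). Cumulative: 5
Frame 2: OPEN (7+0=7). Cumulative: 12
Frame 3: SPARE (6+4=10). 10 + next roll (10) = 20. Cumulative: 32
Frame 4: STRIKE. 10 + next two rolls (1+9) = 20. Cumulative: 52
Frame 5: SPARE (1+9=10). 10 + next roll (10) = 20. Cumulative: 72
Frame 6: STRIKE. 10 + next two rolls (10+10) = 30. Cumulative: 102
Frame 7: STRIKE. 10 + next two rolls (10+7) = 27. Cumulative: 129
Frame 8: STRIKE. 10 + next two rolls (7+0) = 17. Cumulative: 146
Frame 9: OPEN (7+0=7). Cumulative: 153
Frame 10: STRIKE. Sum of all frame-10 rolls (10+6+3) = 19. Cumulative: 172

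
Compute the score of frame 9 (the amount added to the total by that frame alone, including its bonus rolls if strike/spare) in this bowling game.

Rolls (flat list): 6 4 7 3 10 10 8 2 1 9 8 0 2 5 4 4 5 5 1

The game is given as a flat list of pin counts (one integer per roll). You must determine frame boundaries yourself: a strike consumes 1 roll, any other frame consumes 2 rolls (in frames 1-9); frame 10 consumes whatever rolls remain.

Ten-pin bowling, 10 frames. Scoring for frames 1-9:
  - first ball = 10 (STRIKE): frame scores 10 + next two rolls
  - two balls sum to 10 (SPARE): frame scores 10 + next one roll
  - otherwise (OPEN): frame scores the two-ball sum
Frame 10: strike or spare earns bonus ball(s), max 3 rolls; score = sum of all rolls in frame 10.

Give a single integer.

Frame 1: SPARE (6+4=10). 10 + next roll (7) = 17. Cumulative: 17
Frame 2: SPARE (7+3=10). 10 + next roll (10) = 20. Cumulative: 37
Frame 3: STRIKE. 10 + next two rolls (10+8) = 28. Cumulative: 65
Frame 4: STRIKE. 10 + next two rolls (8+2) = 20. Cumulative: 85
Frame 5: SPARE (8+2=10). 10 + next roll (1) = 11. Cumulative: 96
Frame 6: SPARE (1+9=10). 10 + next roll (8) = 18. Cumulative: 114
Frame 7: OPEN (8+0=8). Cumulative: 122
Frame 8: OPEN (2+5=7). Cumulative: 129
Frame 9: OPEN (4+4=8). Cumulative: 137
Frame 10: SPARE. Sum of all frame-10 rolls (5+5+1) = 11. Cumulative: 148

Answer: 8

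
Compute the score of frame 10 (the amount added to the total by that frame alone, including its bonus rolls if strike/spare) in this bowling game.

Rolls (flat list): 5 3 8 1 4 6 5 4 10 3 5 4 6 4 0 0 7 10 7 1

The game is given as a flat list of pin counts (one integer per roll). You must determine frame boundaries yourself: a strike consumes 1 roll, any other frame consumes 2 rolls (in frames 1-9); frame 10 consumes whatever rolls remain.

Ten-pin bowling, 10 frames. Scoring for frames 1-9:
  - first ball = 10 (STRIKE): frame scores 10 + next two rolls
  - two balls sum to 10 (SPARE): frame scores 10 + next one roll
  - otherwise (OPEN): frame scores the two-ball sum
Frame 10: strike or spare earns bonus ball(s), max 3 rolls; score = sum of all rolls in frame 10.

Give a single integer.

Answer: 18

Derivation:
Frame 1: OPEN (5+3=8). Cumulative: 8
Frame 2: OPEN (8+1=9). Cumulative: 17
Frame 3: SPARE (4+6=10). 10 + next roll (5) = 15. Cumulative: 32
Frame 4: OPEN (5+4=9). Cumulative: 41
Frame 5: STRIKE. 10 + next two rolls (3+5) = 18. Cumulative: 59
Frame 6: OPEN (3+5=8). Cumulative: 67
Frame 7: SPARE (4+6=10). 10 + next roll (4) = 14. Cumulative: 81
Frame 8: OPEN (4+0=4). Cumulative: 85
Frame 9: OPEN (0+7=7). Cumulative: 92
Frame 10: STRIKE. Sum of all frame-10 rolls (10+7+1) = 18. Cumulative: 110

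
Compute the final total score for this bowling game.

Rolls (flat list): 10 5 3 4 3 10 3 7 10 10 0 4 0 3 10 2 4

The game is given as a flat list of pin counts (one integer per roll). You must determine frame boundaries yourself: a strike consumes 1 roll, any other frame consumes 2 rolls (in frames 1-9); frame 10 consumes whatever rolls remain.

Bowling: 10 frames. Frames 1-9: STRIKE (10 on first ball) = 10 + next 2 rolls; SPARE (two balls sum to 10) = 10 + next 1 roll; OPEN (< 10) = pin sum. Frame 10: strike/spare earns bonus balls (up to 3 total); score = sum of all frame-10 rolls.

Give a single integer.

Frame 1: STRIKE. 10 + next two rolls (5+3) = 18. Cumulative: 18
Frame 2: OPEN (5+3=8). Cumulative: 26
Frame 3: OPEN (4+3=7). Cumulative: 33
Frame 4: STRIKE. 10 + next two rolls (3+7) = 20. Cumulative: 53
Frame 5: SPARE (3+7=10). 10 + next roll (10) = 20. Cumulative: 73
Frame 6: STRIKE. 10 + next two rolls (10+0) = 20. Cumulative: 93
Frame 7: STRIKE. 10 + next two rolls (0+4) = 14. Cumulative: 107
Frame 8: OPEN (0+4=4). Cumulative: 111
Frame 9: OPEN (0+3=3). Cumulative: 114
Frame 10: STRIKE. Sum of all frame-10 rolls (10+2+4) = 16. Cumulative: 130

Answer: 130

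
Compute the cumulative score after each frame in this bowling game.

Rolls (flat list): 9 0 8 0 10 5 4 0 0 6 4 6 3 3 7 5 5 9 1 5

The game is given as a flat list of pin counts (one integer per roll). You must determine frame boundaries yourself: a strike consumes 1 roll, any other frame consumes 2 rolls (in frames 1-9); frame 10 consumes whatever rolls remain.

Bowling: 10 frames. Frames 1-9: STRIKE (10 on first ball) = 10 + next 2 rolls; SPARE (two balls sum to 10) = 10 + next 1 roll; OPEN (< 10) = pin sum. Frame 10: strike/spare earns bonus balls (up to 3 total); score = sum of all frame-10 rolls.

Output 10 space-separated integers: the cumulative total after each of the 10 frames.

Answer: 9 17 36 45 45 61 70 85 104 119

Derivation:
Frame 1: OPEN (9+0=9). Cumulative: 9
Frame 2: OPEN (8+0=8). Cumulative: 17
Frame 3: STRIKE. 10 + next two rolls (5+4) = 19. Cumulative: 36
Frame 4: OPEN (5+4=9). Cumulative: 45
Frame 5: OPEN (0+0=0). Cumulative: 45
Frame 6: SPARE (6+4=10). 10 + next roll (6) = 16. Cumulative: 61
Frame 7: OPEN (6+3=9). Cumulative: 70
Frame 8: SPARE (3+7=10). 10 + next roll (5) = 15. Cumulative: 85
Frame 9: SPARE (5+5=10). 10 + next roll (9) = 19. Cumulative: 104
Frame 10: SPARE. Sum of all frame-10 rolls (9+1+5) = 15. Cumulative: 119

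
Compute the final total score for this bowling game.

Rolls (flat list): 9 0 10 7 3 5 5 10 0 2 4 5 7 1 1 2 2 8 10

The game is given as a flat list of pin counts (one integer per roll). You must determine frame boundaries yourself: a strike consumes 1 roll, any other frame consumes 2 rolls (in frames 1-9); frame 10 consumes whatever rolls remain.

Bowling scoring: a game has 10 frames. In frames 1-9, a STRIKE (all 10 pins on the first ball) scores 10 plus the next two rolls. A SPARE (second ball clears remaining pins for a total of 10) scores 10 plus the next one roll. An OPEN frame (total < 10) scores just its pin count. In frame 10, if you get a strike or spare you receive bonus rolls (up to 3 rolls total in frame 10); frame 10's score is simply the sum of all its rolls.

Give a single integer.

Answer: 118

Derivation:
Frame 1: OPEN (9+0=9). Cumulative: 9
Frame 2: STRIKE. 10 + next two rolls (7+3) = 20. Cumulative: 29
Frame 3: SPARE (7+3=10). 10 + next roll (5) = 15. Cumulative: 44
Frame 4: SPARE (5+5=10). 10 + next roll (10) = 20. Cumulative: 64
Frame 5: STRIKE. 10 + next two rolls (0+2) = 12. Cumulative: 76
Frame 6: OPEN (0+2=2). Cumulative: 78
Frame 7: OPEN (4+5=9). Cumulative: 87
Frame 8: OPEN (7+1=8). Cumulative: 95
Frame 9: OPEN (1+2=3). Cumulative: 98
Frame 10: SPARE. Sum of all frame-10 rolls (2+8+10) = 20. Cumulative: 118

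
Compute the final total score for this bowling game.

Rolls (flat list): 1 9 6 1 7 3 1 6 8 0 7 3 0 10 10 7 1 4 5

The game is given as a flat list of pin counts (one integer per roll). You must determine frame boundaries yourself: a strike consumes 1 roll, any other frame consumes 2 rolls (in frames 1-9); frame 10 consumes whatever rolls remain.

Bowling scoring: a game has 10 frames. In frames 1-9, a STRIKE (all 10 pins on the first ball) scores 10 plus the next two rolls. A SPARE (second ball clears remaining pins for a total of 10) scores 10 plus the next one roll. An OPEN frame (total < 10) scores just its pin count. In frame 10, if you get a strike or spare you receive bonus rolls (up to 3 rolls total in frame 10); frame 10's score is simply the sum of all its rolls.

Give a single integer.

Frame 1: SPARE (1+9=10). 10 + next roll (6) = 16. Cumulative: 16
Frame 2: OPEN (6+1=7). Cumulative: 23
Frame 3: SPARE (7+3=10). 10 + next roll (1) = 11. Cumulative: 34
Frame 4: OPEN (1+6=7). Cumulative: 41
Frame 5: OPEN (8+0=8). Cumulative: 49
Frame 6: SPARE (7+3=10). 10 + next roll (0) = 10. Cumulative: 59
Frame 7: SPARE (0+10=10). 10 + next roll (10) = 20. Cumulative: 79
Frame 8: STRIKE. 10 + next two rolls (7+1) = 18. Cumulative: 97
Frame 9: OPEN (7+1=8). Cumulative: 105
Frame 10: OPEN. Sum of all frame-10 rolls (4+5) = 9. Cumulative: 114

Answer: 114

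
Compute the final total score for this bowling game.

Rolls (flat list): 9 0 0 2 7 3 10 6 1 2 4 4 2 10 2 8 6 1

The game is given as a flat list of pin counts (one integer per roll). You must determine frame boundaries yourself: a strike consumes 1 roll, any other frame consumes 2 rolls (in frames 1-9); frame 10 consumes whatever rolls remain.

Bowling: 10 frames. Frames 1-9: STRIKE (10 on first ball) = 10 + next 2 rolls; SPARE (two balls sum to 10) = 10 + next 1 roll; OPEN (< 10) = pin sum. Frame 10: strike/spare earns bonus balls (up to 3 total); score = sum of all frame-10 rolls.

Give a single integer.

Answer: 110

Derivation:
Frame 1: OPEN (9+0=9). Cumulative: 9
Frame 2: OPEN (0+2=2). Cumulative: 11
Frame 3: SPARE (7+3=10). 10 + next roll (10) = 20. Cumulative: 31
Frame 4: STRIKE. 10 + next two rolls (6+1) = 17. Cumulative: 48
Frame 5: OPEN (6+1=7). Cumulative: 55
Frame 6: OPEN (2+4=6). Cumulative: 61
Frame 7: OPEN (4+2=6). Cumulative: 67
Frame 8: STRIKE. 10 + next two rolls (2+8) = 20. Cumulative: 87
Frame 9: SPARE (2+8=10). 10 + next roll (6) = 16. Cumulative: 103
Frame 10: OPEN. Sum of all frame-10 rolls (6+1) = 7. Cumulative: 110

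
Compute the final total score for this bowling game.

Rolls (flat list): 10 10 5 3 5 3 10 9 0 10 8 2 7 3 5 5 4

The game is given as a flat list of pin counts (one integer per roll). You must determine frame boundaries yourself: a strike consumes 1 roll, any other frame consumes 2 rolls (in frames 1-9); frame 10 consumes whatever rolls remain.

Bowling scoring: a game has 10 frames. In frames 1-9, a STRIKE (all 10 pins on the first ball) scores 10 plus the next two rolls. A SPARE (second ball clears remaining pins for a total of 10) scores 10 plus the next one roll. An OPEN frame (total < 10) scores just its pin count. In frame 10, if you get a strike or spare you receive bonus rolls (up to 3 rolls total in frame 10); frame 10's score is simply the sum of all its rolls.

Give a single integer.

Answer: 153

Derivation:
Frame 1: STRIKE. 10 + next two rolls (10+5) = 25. Cumulative: 25
Frame 2: STRIKE. 10 + next two rolls (5+3) = 18. Cumulative: 43
Frame 3: OPEN (5+3=8). Cumulative: 51
Frame 4: OPEN (5+3=8). Cumulative: 59
Frame 5: STRIKE. 10 + next two rolls (9+0) = 19. Cumulative: 78
Frame 6: OPEN (9+0=9). Cumulative: 87
Frame 7: STRIKE. 10 + next two rolls (8+2) = 20. Cumulative: 107
Frame 8: SPARE (8+2=10). 10 + next roll (7) = 17. Cumulative: 124
Frame 9: SPARE (7+3=10). 10 + next roll (5) = 15. Cumulative: 139
Frame 10: SPARE. Sum of all frame-10 rolls (5+5+4) = 14. Cumulative: 153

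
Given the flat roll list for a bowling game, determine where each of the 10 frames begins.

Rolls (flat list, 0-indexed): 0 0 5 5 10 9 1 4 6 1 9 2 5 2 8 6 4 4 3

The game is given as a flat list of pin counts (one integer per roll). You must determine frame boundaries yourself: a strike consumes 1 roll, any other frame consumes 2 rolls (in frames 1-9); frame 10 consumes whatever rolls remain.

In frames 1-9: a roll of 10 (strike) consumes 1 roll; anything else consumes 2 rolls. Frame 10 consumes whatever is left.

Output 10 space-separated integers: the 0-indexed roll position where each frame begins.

Frame 1 starts at roll index 0: rolls=0,0 (sum=0), consumes 2 rolls
Frame 2 starts at roll index 2: rolls=5,5 (sum=10), consumes 2 rolls
Frame 3 starts at roll index 4: roll=10 (strike), consumes 1 roll
Frame 4 starts at roll index 5: rolls=9,1 (sum=10), consumes 2 rolls
Frame 5 starts at roll index 7: rolls=4,6 (sum=10), consumes 2 rolls
Frame 6 starts at roll index 9: rolls=1,9 (sum=10), consumes 2 rolls
Frame 7 starts at roll index 11: rolls=2,5 (sum=7), consumes 2 rolls
Frame 8 starts at roll index 13: rolls=2,8 (sum=10), consumes 2 rolls
Frame 9 starts at roll index 15: rolls=6,4 (sum=10), consumes 2 rolls
Frame 10 starts at roll index 17: 2 remaining rolls

Answer: 0 2 4 5 7 9 11 13 15 17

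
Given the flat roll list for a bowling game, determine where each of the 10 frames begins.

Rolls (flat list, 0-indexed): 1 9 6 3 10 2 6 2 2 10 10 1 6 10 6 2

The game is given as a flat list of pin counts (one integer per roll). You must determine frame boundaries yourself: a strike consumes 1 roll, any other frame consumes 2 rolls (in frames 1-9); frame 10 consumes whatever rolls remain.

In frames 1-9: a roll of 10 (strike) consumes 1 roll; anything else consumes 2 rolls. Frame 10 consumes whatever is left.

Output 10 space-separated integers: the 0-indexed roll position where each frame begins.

Frame 1 starts at roll index 0: rolls=1,9 (sum=10), consumes 2 rolls
Frame 2 starts at roll index 2: rolls=6,3 (sum=9), consumes 2 rolls
Frame 3 starts at roll index 4: roll=10 (strike), consumes 1 roll
Frame 4 starts at roll index 5: rolls=2,6 (sum=8), consumes 2 rolls
Frame 5 starts at roll index 7: rolls=2,2 (sum=4), consumes 2 rolls
Frame 6 starts at roll index 9: roll=10 (strike), consumes 1 roll
Frame 7 starts at roll index 10: roll=10 (strike), consumes 1 roll
Frame 8 starts at roll index 11: rolls=1,6 (sum=7), consumes 2 rolls
Frame 9 starts at roll index 13: roll=10 (strike), consumes 1 roll
Frame 10 starts at roll index 14: 2 remaining rolls

Answer: 0 2 4 5 7 9 10 11 13 14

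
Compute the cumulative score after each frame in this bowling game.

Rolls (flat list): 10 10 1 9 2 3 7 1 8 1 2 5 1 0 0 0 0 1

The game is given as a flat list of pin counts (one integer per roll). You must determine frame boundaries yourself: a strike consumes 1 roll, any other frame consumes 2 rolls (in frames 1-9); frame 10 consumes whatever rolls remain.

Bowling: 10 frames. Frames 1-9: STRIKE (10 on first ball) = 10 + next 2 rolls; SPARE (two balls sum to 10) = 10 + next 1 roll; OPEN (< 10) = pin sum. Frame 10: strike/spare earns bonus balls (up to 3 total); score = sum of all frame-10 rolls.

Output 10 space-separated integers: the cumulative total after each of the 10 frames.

Answer: 21 41 53 58 66 75 82 83 83 84

Derivation:
Frame 1: STRIKE. 10 + next two rolls (10+1) = 21. Cumulative: 21
Frame 2: STRIKE. 10 + next two rolls (1+9) = 20. Cumulative: 41
Frame 3: SPARE (1+9=10). 10 + next roll (2) = 12. Cumulative: 53
Frame 4: OPEN (2+3=5). Cumulative: 58
Frame 5: OPEN (7+1=8). Cumulative: 66
Frame 6: OPEN (8+1=9). Cumulative: 75
Frame 7: OPEN (2+5=7). Cumulative: 82
Frame 8: OPEN (1+0=1). Cumulative: 83
Frame 9: OPEN (0+0=0). Cumulative: 83
Frame 10: OPEN. Sum of all frame-10 rolls (0+1) = 1. Cumulative: 84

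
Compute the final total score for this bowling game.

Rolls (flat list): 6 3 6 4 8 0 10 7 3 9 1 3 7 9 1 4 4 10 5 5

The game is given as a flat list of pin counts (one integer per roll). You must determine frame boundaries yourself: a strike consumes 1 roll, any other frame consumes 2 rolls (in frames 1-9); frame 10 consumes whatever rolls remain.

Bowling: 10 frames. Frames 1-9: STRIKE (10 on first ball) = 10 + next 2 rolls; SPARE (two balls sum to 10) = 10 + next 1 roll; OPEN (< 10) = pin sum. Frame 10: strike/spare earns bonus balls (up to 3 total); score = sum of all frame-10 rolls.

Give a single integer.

Answer: 148

Derivation:
Frame 1: OPEN (6+3=9). Cumulative: 9
Frame 2: SPARE (6+4=10). 10 + next roll (8) = 18. Cumulative: 27
Frame 3: OPEN (8+0=8). Cumulative: 35
Frame 4: STRIKE. 10 + next two rolls (7+3) = 20. Cumulative: 55
Frame 5: SPARE (7+3=10). 10 + next roll (9) = 19. Cumulative: 74
Frame 6: SPARE (9+1=10). 10 + next roll (3) = 13. Cumulative: 87
Frame 7: SPARE (3+7=10). 10 + next roll (9) = 19. Cumulative: 106
Frame 8: SPARE (9+1=10). 10 + next roll (4) = 14. Cumulative: 120
Frame 9: OPEN (4+4=8). Cumulative: 128
Frame 10: STRIKE. Sum of all frame-10 rolls (10+5+5) = 20. Cumulative: 148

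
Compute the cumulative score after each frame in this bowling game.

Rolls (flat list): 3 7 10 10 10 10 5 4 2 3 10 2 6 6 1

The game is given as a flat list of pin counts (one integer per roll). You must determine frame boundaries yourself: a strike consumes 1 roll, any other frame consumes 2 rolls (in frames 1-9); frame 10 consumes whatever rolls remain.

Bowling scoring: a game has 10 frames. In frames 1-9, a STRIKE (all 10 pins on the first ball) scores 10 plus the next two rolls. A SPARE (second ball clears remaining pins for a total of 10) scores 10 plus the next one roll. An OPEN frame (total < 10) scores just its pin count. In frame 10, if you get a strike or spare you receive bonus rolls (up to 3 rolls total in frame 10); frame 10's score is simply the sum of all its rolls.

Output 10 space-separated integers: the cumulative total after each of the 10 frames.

Answer: 20 50 80 105 124 133 138 156 164 171

Derivation:
Frame 1: SPARE (3+7=10). 10 + next roll (10) = 20. Cumulative: 20
Frame 2: STRIKE. 10 + next two rolls (10+10) = 30. Cumulative: 50
Frame 3: STRIKE. 10 + next two rolls (10+10) = 30. Cumulative: 80
Frame 4: STRIKE. 10 + next two rolls (10+5) = 25. Cumulative: 105
Frame 5: STRIKE. 10 + next two rolls (5+4) = 19. Cumulative: 124
Frame 6: OPEN (5+4=9). Cumulative: 133
Frame 7: OPEN (2+3=5). Cumulative: 138
Frame 8: STRIKE. 10 + next two rolls (2+6) = 18. Cumulative: 156
Frame 9: OPEN (2+6=8). Cumulative: 164
Frame 10: OPEN. Sum of all frame-10 rolls (6+1) = 7. Cumulative: 171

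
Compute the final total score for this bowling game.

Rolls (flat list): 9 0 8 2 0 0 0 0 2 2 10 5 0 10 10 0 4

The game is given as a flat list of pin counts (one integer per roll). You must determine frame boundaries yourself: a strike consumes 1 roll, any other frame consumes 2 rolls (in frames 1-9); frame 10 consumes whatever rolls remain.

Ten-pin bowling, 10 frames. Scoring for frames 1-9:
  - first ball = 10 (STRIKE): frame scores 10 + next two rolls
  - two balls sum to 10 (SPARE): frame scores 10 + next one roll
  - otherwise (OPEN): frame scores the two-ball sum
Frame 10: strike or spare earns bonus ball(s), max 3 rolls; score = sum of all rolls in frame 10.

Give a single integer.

Frame 1: OPEN (9+0=9). Cumulative: 9
Frame 2: SPARE (8+2=10). 10 + next roll (0) = 10. Cumulative: 19
Frame 3: OPEN (0+0=0). Cumulative: 19
Frame 4: OPEN (0+0=0). Cumulative: 19
Frame 5: OPEN (2+2=4). Cumulative: 23
Frame 6: STRIKE. 10 + next two rolls (5+0) = 15. Cumulative: 38
Frame 7: OPEN (5+0=5). Cumulative: 43
Frame 8: STRIKE. 10 + next two rolls (10+0) = 20. Cumulative: 63
Frame 9: STRIKE. 10 + next two rolls (0+4) = 14. Cumulative: 77
Frame 10: OPEN. Sum of all frame-10 rolls (0+4) = 4. Cumulative: 81

Answer: 81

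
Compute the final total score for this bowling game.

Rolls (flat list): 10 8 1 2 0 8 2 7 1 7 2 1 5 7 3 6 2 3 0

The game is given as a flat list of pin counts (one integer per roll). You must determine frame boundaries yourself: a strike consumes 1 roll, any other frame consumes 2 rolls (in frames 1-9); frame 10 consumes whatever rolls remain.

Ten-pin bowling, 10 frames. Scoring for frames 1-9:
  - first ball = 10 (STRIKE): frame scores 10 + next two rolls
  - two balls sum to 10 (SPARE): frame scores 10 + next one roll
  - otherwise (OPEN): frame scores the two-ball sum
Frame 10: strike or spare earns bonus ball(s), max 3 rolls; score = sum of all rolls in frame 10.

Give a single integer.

Frame 1: STRIKE. 10 + next two rolls (8+1) = 19. Cumulative: 19
Frame 2: OPEN (8+1=9). Cumulative: 28
Frame 3: OPEN (2+0=2). Cumulative: 30
Frame 4: SPARE (8+2=10). 10 + next roll (7) = 17. Cumulative: 47
Frame 5: OPEN (7+1=8). Cumulative: 55
Frame 6: OPEN (7+2=9). Cumulative: 64
Frame 7: OPEN (1+5=6). Cumulative: 70
Frame 8: SPARE (7+3=10). 10 + next roll (6) = 16. Cumulative: 86
Frame 9: OPEN (6+2=8). Cumulative: 94
Frame 10: OPEN. Sum of all frame-10 rolls (3+0) = 3. Cumulative: 97

Answer: 97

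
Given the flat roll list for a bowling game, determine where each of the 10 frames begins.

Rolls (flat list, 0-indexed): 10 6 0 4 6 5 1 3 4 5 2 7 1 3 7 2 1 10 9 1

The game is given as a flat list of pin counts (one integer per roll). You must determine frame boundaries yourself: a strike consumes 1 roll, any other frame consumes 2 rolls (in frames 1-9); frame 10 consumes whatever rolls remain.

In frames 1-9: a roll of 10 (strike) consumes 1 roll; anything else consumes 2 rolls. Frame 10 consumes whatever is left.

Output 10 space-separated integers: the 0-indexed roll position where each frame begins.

Frame 1 starts at roll index 0: roll=10 (strike), consumes 1 roll
Frame 2 starts at roll index 1: rolls=6,0 (sum=6), consumes 2 rolls
Frame 3 starts at roll index 3: rolls=4,6 (sum=10), consumes 2 rolls
Frame 4 starts at roll index 5: rolls=5,1 (sum=6), consumes 2 rolls
Frame 5 starts at roll index 7: rolls=3,4 (sum=7), consumes 2 rolls
Frame 6 starts at roll index 9: rolls=5,2 (sum=7), consumes 2 rolls
Frame 7 starts at roll index 11: rolls=7,1 (sum=8), consumes 2 rolls
Frame 8 starts at roll index 13: rolls=3,7 (sum=10), consumes 2 rolls
Frame 9 starts at roll index 15: rolls=2,1 (sum=3), consumes 2 rolls
Frame 10 starts at roll index 17: 3 remaining rolls

Answer: 0 1 3 5 7 9 11 13 15 17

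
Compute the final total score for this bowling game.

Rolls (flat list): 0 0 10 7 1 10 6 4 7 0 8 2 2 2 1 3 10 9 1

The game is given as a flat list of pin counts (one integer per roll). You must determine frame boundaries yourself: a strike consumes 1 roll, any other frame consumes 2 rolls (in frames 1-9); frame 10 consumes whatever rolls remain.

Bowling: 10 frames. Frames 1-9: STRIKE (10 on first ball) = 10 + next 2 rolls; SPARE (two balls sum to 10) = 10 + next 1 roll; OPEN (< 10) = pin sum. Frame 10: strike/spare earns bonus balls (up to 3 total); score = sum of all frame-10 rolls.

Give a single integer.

Answer: 110

Derivation:
Frame 1: OPEN (0+0=0). Cumulative: 0
Frame 2: STRIKE. 10 + next two rolls (7+1) = 18. Cumulative: 18
Frame 3: OPEN (7+1=8). Cumulative: 26
Frame 4: STRIKE. 10 + next two rolls (6+4) = 20. Cumulative: 46
Frame 5: SPARE (6+4=10). 10 + next roll (7) = 17. Cumulative: 63
Frame 6: OPEN (7+0=7). Cumulative: 70
Frame 7: SPARE (8+2=10). 10 + next roll (2) = 12. Cumulative: 82
Frame 8: OPEN (2+2=4). Cumulative: 86
Frame 9: OPEN (1+3=4). Cumulative: 90
Frame 10: STRIKE. Sum of all frame-10 rolls (10+9+1) = 20. Cumulative: 110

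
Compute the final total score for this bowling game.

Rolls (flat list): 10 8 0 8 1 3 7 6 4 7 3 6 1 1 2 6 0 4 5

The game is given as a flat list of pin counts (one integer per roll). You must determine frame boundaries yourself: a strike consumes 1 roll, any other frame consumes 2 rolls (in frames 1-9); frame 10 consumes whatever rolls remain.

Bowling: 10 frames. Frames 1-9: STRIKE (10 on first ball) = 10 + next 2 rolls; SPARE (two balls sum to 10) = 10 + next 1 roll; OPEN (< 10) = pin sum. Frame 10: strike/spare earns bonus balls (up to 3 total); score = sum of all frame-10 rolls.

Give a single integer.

Frame 1: STRIKE. 10 + next two rolls (8+0) = 18. Cumulative: 18
Frame 2: OPEN (8+0=8). Cumulative: 26
Frame 3: OPEN (8+1=9). Cumulative: 35
Frame 4: SPARE (3+7=10). 10 + next roll (6) = 16. Cumulative: 51
Frame 5: SPARE (6+4=10). 10 + next roll (7) = 17. Cumulative: 68
Frame 6: SPARE (7+3=10). 10 + next roll (6) = 16. Cumulative: 84
Frame 7: OPEN (6+1=7). Cumulative: 91
Frame 8: OPEN (1+2=3). Cumulative: 94
Frame 9: OPEN (6+0=6). Cumulative: 100
Frame 10: OPEN. Sum of all frame-10 rolls (4+5) = 9. Cumulative: 109

Answer: 109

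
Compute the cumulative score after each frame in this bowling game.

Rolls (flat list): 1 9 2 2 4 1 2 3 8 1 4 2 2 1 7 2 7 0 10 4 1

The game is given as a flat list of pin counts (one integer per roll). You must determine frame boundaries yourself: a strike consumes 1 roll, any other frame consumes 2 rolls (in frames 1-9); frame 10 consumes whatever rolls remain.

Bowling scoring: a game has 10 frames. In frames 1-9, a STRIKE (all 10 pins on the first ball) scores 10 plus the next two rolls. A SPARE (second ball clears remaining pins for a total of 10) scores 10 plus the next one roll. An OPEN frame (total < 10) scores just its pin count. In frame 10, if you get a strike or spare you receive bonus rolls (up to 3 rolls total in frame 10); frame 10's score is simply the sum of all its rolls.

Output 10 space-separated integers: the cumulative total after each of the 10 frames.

Frame 1: SPARE (1+9=10). 10 + next roll (2) = 12. Cumulative: 12
Frame 2: OPEN (2+2=4). Cumulative: 16
Frame 3: OPEN (4+1=5). Cumulative: 21
Frame 4: OPEN (2+3=5). Cumulative: 26
Frame 5: OPEN (8+1=9). Cumulative: 35
Frame 6: OPEN (4+2=6). Cumulative: 41
Frame 7: OPEN (2+1=3). Cumulative: 44
Frame 8: OPEN (7+2=9). Cumulative: 53
Frame 9: OPEN (7+0=7). Cumulative: 60
Frame 10: STRIKE. Sum of all frame-10 rolls (10+4+1) = 15. Cumulative: 75

Answer: 12 16 21 26 35 41 44 53 60 75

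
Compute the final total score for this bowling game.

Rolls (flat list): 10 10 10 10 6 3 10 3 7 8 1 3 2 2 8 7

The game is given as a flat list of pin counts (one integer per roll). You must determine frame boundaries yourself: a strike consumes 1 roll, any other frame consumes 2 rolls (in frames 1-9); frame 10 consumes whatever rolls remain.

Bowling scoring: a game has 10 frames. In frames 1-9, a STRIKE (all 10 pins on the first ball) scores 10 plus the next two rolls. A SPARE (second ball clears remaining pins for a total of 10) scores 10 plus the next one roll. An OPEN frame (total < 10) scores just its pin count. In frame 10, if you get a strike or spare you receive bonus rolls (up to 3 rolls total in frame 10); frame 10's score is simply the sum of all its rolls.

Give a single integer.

Frame 1: STRIKE. 10 + next two rolls (10+10) = 30. Cumulative: 30
Frame 2: STRIKE. 10 + next two rolls (10+10) = 30. Cumulative: 60
Frame 3: STRIKE. 10 + next two rolls (10+6) = 26. Cumulative: 86
Frame 4: STRIKE. 10 + next two rolls (6+3) = 19. Cumulative: 105
Frame 5: OPEN (6+3=9). Cumulative: 114
Frame 6: STRIKE. 10 + next two rolls (3+7) = 20. Cumulative: 134
Frame 7: SPARE (3+7=10). 10 + next roll (8) = 18. Cumulative: 152
Frame 8: OPEN (8+1=9). Cumulative: 161
Frame 9: OPEN (3+2=5). Cumulative: 166
Frame 10: SPARE. Sum of all frame-10 rolls (2+8+7) = 17. Cumulative: 183

Answer: 183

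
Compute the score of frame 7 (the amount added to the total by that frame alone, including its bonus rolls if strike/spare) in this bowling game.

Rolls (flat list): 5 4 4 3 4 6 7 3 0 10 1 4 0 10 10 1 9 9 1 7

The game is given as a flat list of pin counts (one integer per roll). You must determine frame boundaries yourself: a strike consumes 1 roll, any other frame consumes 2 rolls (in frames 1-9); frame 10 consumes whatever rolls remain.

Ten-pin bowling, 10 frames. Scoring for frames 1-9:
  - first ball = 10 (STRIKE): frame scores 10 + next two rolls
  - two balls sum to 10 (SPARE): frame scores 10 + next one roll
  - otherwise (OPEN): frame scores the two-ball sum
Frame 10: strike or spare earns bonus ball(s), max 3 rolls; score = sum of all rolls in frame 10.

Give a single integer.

Frame 1: OPEN (5+4=9). Cumulative: 9
Frame 2: OPEN (4+3=7). Cumulative: 16
Frame 3: SPARE (4+6=10). 10 + next roll (7) = 17. Cumulative: 33
Frame 4: SPARE (7+3=10). 10 + next roll (0) = 10. Cumulative: 43
Frame 5: SPARE (0+10=10). 10 + next roll (1) = 11. Cumulative: 54
Frame 6: OPEN (1+4=5). Cumulative: 59
Frame 7: SPARE (0+10=10). 10 + next roll (10) = 20. Cumulative: 79
Frame 8: STRIKE. 10 + next two rolls (1+9) = 20. Cumulative: 99
Frame 9: SPARE (1+9=10). 10 + next roll (9) = 19. Cumulative: 118

Answer: 20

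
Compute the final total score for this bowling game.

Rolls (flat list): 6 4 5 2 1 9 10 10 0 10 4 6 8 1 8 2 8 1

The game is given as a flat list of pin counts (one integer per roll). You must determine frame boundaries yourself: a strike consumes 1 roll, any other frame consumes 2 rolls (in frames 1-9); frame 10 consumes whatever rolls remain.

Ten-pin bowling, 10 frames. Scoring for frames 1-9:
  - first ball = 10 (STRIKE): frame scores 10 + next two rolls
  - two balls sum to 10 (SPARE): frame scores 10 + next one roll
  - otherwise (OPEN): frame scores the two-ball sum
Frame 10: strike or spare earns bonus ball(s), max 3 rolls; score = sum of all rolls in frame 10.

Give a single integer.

Frame 1: SPARE (6+4=10). 10 + next roll (5) = 15. Cumulative: 15
Frame 2: OPEN (5+2=7). Cumulative: 22
Frame 3: SPARE (1+9=10). 10 + next roll (10) = 20. Cumulative: 42
Frame 4: STRIKE. 10 + next two rolls (10+0) = 20. Cumulative: 62
Frame 5: STRIKE. 10 + next two rolls (0+10) = 20. Cumulative: 82
Frame 6: SPARE (0+10=10). 10 + next roll (4) = 14. Cumulative: 96
Frame 7: SPARE (4+6=10). 10 + next roll (8) = 18. Cumulative: 114
Frame 8: OPEN (8+1=9). Cumulative: 123
Frame 9: SPARE (8+2=10). 10 + next roll (8) = 18. Cumulative: 141
Frame 10: OPEN. Sum of all frame-10 rolls (8+1) = 9. Cumulative: 150

Answer: 150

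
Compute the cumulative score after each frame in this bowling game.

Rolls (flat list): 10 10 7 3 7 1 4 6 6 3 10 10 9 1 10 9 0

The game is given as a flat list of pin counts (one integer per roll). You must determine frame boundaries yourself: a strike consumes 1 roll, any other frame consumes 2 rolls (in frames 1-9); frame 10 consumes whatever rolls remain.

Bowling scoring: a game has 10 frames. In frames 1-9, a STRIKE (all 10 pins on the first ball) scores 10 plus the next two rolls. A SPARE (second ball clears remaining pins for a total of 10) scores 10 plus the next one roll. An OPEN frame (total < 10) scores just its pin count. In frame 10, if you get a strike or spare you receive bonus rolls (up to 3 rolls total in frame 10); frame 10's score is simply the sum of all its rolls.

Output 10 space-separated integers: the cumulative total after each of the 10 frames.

Answer: 27 47 64 72 88 97 126 146 166 185

Derivation:
Frame 1: STRIKE. 10 + next two rolls (10+7) = 27. Cumulative: 27
Frame 2: STRIKE. 10 + next two rolls (7+3) = 20. Cumulative: 47
Frame 3: SPARE (7+3=10). 10 + next roll (7) = 17. Cumulative: 64
Frame 4: OPEN (7+1=8). Cumulative: 72
Frame 5: SPARE (4+6=10). 10 + next roll (6) = 16. Cumulative: 88
Frame 6: OPEN (6+3=9). Cumulative: 97
Frame 7: STRIKE. 10 + next two rolls (10+9) = 29. Cumulative: 126
Frame 8: STRIKE. 10 + next two rolls (9+1) = 20. Cumulative: 146
Frame 9: SPARE (9+1=10). 10 + next roll (10) = 20. Cumulative: 166
Frame 10: STRIKE. Sum of all frame-10 rolls (10+9+0) = 19. Cumulative: 185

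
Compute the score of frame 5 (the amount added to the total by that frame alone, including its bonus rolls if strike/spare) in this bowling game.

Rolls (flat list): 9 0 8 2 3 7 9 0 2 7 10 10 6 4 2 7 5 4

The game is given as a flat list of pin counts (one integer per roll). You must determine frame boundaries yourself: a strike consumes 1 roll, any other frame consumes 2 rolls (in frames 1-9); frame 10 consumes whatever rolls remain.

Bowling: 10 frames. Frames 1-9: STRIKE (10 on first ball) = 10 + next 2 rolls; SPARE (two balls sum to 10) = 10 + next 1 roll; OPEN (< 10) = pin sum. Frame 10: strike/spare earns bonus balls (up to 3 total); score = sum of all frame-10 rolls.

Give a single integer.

Frame 1: OPEN (9+0=9). Cumulative: 9
Frame 2: SPARE (8+2=10). 10 + next roll (3) = 13. Cumulative: 22
Frame 3: SPARE (3+7=10). 10 + next roll (9) = 19. Cumulative: 41
Frame 4: OPEN (9+0=9). Cumulative: 50
Frame 5: OPEN (2+7=9). Cumulative: 59
Frame 6: STRIKE. 10 + next two rolls (10+6) = 26. Cumulative: 85
Frame 7: STRIKE. 10 + next two rolls (6+4) = 20. Cumulative: 105

Answer: 9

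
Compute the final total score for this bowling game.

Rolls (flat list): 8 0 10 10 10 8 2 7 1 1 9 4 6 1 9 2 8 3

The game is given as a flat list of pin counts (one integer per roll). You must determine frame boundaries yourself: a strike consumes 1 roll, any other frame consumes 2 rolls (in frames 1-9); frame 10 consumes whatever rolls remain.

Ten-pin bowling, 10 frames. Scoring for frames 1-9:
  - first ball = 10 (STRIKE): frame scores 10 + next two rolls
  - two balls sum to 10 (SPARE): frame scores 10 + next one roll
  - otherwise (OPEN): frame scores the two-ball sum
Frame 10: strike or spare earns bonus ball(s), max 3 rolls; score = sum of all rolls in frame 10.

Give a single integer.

Frame 1: OPEN (8+0=8). Cumulative: 8
Frame 2: STRIKE. 10 + next two rolls (10+10) = 30. Cumulative: 38
Frame 3: STRIKE. 10 + next two rolls (10+8) = 28. Cumulative: 66
Frame 4: STRIKE. 10 + next two rolls (8+2) = 20. Cumulative: 86
Frame 5: SPARE (8+2=10). 10 + next roll (7) = 17. Cumulative: 103
Frame 6: OPEN (7+1=8). Cumulative: 111
Frame 7: SPARE (1+9=10). 10 + next roll (4) = 14. Cumulative: 125
Frame 8: SPARE (4+6=10). 10 + next roll (1) = 11. Cumulative: 136
Frame 9: SPARE (1+9=10). 10 + next roll (2) = 12. Cumulative: 148
Frame 10: SPARE. Sum of all frame-10 rolls (2+8+3) = 13. Cumulative: 161

Answer: 161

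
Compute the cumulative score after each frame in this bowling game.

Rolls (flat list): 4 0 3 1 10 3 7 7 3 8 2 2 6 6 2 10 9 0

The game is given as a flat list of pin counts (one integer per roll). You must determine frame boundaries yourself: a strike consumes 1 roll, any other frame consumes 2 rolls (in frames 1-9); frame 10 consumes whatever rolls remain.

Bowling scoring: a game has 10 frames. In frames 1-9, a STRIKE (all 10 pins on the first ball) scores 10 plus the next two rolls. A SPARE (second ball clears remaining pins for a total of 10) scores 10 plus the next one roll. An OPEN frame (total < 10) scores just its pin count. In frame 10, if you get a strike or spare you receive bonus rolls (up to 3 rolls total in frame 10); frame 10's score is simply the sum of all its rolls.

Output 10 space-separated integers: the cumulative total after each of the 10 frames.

Answer: 4 8 28 45 63 75 83 91 110 119

Derivation:
Frame 1: OPEN (4+0=4). Cumulative: 4
Frame 2: OPEN (3+1=4). Cumulative: 8
Frame 3: STRIKE. 10 + next two rolls (3+7) = 20. Cumulative: 28
Frame 4: SPARE (3+7=10). 10 + next roll (7) = 17. Cumulative: 45
Frame 5: SPARE (7+3=10). 10 + next roll (8) = 18. Cumulative: 63
Frame 6: SPARE (8+2=10). 10 + next roll (2) = 12. Cumulative: 75
Frame 7: OPEN (2+6=8). Cumulative: 83
Frame 8: OPEN (6+2=8). Cumulative: 91
Frame 9: STRIKE. 10 + next two rolls (9+0) = 19. Cumulative: 110
Frame 10: OPEN. Sum of all frame-10 rolls (9+0) = 9. Cumulative: 119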